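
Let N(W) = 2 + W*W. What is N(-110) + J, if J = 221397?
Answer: 233499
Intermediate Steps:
N(W) = 2 + W**2
N(-110) + J = (2 + (-110)**2) + 221397 = (2 + 12100) + 221397 = 12102 + 221397 = 233499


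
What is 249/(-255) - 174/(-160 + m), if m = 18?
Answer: 1502/6035 ≈ 0.24888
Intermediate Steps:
249/(-255) - 174/(-160 + m) = 249/(-255) - 174/(-160 + 18) = 249*(-1/255) - 174/(-142) = -83/85 - 174*(-1/142) = -83/85 + 87/71 = 1502/6035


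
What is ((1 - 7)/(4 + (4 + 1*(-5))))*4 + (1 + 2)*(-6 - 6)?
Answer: -44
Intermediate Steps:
((1 - 7)/(4 + (4 + 1*(-5))))*4 + (1 + 2)*(-6 - 6) = -6/(4 + (4 - 5))*4 + 3*(-12) = -6/(4 - 1)*4 - 36 = -6/3*4 - 36 = -6*⅓*4 - 36 = -2*4 - 36 = -8 - 36 = -44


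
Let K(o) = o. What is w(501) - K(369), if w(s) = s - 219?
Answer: -87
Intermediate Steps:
w(s) = -219 + s
w(501) - K(369) = (-219 + 501) - 1*369 = 282 - 369 = -87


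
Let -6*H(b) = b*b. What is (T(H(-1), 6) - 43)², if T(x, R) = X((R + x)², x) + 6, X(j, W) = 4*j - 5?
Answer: 717409/81 ≈ 8856.9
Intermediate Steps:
H(b) = -b²/6 (H(b) = -b*b/6 = -b²/6)
X(j, W) = -5 + 4*j
T(x, R) = 1 + 4*(R + x)² (T(x, R) = (-5 + 4*(R + x)²) + 6 = 1 + 4*(R + x)²)
(T(H(-1), 6) - 43)² = ((1 + 4*(6 - ⅙*(-1)²)²) - 43)² = ((1 + 4*(6 - ⅙*1)²) - 43)² = ((1 + 4*(6 - ⅙)²) - 43)² = ((1 + 4*(35/6)²) - 43)² = ((1 + 4*(1225/36)) - 43)² = ((1 + 1225/9) - 43)² = (1234/9 - 43)² = (847/9)² = 717409/81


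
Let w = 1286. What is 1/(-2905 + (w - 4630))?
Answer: -1/6249 ≈ -0.00016003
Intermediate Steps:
1/(-2905 + (w - 4630)) = 1/(-2905 + (1286 - 4630)) = 1/(-2905 - 3344) = 1/(-6249) = -1/6249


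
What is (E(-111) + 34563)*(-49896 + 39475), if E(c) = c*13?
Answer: -345143520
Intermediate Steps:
E(c) = 13*c
(E(-111) + 34563)*(-49896 + 39475) = (13*(-111) + 34563)*(-49896 + 39475) = (-1443 + 34563)*(-10421) = 33120*(-10421) = -345143520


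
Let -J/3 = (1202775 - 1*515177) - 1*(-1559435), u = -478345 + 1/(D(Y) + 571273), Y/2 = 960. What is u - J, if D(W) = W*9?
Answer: 3685962654963/588553 ≈ 6.2628e+6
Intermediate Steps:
Y = 1920 (Y = 2*960 = 1920)
D(W) = 9*W
u = -281531384784/588553 (u = -478345 + 1/(9*1920 + 571273) = -478345 + 1/(17280 + 571273) = -478345 + 1/588553 = -281531384784/588553 ≈ -4.7835e+5)
J = -6741099 (J = -3*((1202775 - 1*515177) - 1*(-1559435)) = -3*((1202775 - 515177) + 1559435) = -3*(687598 + 1559435) = -3*2247033 = -6741099)
u - J = -281531384784/588553 - 1*(-6741099) = -281531384784/588553 + 6741099 = 3685962654963/588553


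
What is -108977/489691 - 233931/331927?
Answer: -150726314000/162541664557 ≈ -0.92731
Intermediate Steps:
-108977/489691 - 233931/331927 = -150726314000/162541664557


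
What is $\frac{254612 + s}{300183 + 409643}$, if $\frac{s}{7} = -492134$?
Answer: $- \frac{1595163}{354913} \approx -4.4945$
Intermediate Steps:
$s = -3444938$ ($s = 7 \left(-492134\right) = -3444938$)
$\frac{254612 + s}{300183 + 409643} = \frac{254612 - 3444938}{300183 + 409643} = - \frac{3190326}{709826} = \left(-3190326\right) \frac{1}{709826} = - \frac{1595163}{354913}$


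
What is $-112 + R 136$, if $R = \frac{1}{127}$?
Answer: $- \frac{14088}{127} \approx -110.93$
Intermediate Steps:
$R = \frac{1}{127} \approx 0.007874$
$-112 + R 136 = -112 + \frac{1}{127} \cdot 136 = -112 + \frac{136}{127} = - \frac{14088}{127}$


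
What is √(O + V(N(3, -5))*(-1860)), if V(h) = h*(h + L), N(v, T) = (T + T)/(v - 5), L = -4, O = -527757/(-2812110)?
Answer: I*√166763193999530/133910 ≈ 96.436*I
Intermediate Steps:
O = 175919/937370 (O = -527757*(-1/2812110) = 175919/937370 ≈ 0.18767)
N(v, T) = 2*T/(-5 + v) (N(v, T) = (2*T)/(-5 + v) = 2*T/(-5 + v))
V(h) = h*(-4 + h) (V(h) = h*(h - 4) = h*(-4 + h))
√(O + V(N(3, -5))*(-1860)) = √(175919/937370 + ((2*(-5)/(-5 + 3))*(-4 + 2*(-5)/(-5 + 3)))*(-1860)) = √(175919/937370 + ((2*(-5)/(-2))*(-4 + 2*(-5)/(-2)))*(-1860)) = √(175919/937370 + ((2*(-5)*(-½))*(-4 + 2*(-5)*(-½)))*(-1860)) = √(175919/937370 + (5*(-4 + 5))*(-1860)) = √(175919/937370 + (5*1)*(-1860)) = √(175919/937370 + 5*(-1860)) = √(175919/937370 - 9300) = √(-8717365081/937370) = I*√166763193999530/133910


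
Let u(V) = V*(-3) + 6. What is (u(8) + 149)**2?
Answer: 17161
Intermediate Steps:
u(V) = 6 - 3*V (u(V) = -3*V + 6 = 6 - 3*V)
(u(8) + 149)**2 = ((6 - 3*8) + 149)**2 = ((6 - 24) + 149)**2 = (-18 + 149)**2 = 131**2 = 17161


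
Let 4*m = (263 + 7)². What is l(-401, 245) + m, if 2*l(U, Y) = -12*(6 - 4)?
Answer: 18213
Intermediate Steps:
l(U, Y) = -12 (l(U, Y) = (-12*(6 - 4))/2 = (-12*2)/2 = (½)*(-24) = -12)
m = 18225 (m = (263 + 7)²/4 = (¼)*270² = (¼)*72900 = 18225)
l(-401, 245) + m = -12 + 18225 = 18213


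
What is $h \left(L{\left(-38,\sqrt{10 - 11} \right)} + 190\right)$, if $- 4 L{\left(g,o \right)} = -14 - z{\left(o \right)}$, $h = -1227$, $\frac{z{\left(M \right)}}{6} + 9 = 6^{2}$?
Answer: $-287118$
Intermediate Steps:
$z{\left(M \right)} = 162$ ($z{\left(M \right)} = -54 + 6 \cdot 6^{2} = -54 + 6 \cdot 36 = -54 + 216 = 162$)
$L{\left(g,o \right)} = 44$ ($L{\left(g,o \right)} = - \frac{-14 - 162}{4} = \left(- \frac{1}{4}\right) \left(-176\right) = 44$)
$h \left(L{\left(-38,\sqrt{10 - 11} \right)} + 190\right) = - 1227 \left(44 + 190\right) = \left(-1227\right) 234 = -287118$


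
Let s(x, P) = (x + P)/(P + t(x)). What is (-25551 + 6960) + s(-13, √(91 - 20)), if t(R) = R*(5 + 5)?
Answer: -312866320/16829 - 117*√71/16829 ≈ -18591.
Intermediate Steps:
t(R) = 10*R (t(R) = R*10 = 10*R)
s(x, P) = (P + x)/(P + 10*x) (s(x, P) = (x + P)/(P + 10*x) = (P + x)/(P + 10*x))
(-25551 + 6960) + s(-13, √(91 - 20)) = (-25551 + 6960) + (√(91 - 20) - 13)/(√(91 - 20) + 10*(-13)) = -18591 + (√71 - 13)/(√71 - 130) = -18591 + (-13 + √71)/(-130 + √71)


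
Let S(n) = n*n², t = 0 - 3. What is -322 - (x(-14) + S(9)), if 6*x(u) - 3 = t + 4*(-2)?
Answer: -3149/3 ≈ -1049.7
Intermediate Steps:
t = -3
x(u) = -4/3 (x(u) = ½ + (-3 + 4*(-2))/6 = ½ + (-3 - 8)/6 = ½ + (⅙)*(-11) = ½ - 11/6 = -4/3)
S(n) = n³
-322 - (x(-14) + S(9)) = -322 - (-4/3 + 9³) = -322 - (-4/3 + 729) = -322 - 1*2183/3 = -322 - 2183/3 = -3149/3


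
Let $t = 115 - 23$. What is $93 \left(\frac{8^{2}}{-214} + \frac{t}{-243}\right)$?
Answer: $- \frac{546220}{8667} \approx -63.023$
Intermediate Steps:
$t = 92$ ($t = 115 + \left(-91 + 68\right) = 115 - 23 = 92$)
$93 \left(\frac{8^{2}}{-214} + \frac{t}{-243}\right) = 93 \left(\frac{8^{2}}{-214} + \frac{92}{-243}\right) = 93 \left(64 \left(- \frac{1}{214}\right) + 92 \left(- \frac{1}{243}\right)\right) = 93 \left(- \frac{32}{107} - \frac{92}{243}\right) = 93 \left(- \frac{17620}{26001}\right) = - \frac{546220}{8667}$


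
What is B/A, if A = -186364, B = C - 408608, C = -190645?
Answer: 599253/186364 ≈ 3.2155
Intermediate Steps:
B = -599253 (B = -190645 - 408608 = -599253)
B/A = -599253/(-186364) = -599253*(-1/186364) = 599253/186364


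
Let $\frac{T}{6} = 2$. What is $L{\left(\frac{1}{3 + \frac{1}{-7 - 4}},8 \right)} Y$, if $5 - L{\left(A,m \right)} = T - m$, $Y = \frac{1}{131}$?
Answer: $\frac{1}{131} \approx 0.0076336$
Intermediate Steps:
$T = 12$ ($T = 6 \cdot 2 = 12$)
$Y = \frac{1}{131} \approx 0.0076336$
$L{\left(A,m \right)} = -7 + m$ ($L{\left(A,m \right)} = 5 - \left(12 - m\right) = 5 + \left(-12 + m\right) = -7 + m$)
$L{\left(\frac{1}{3 + \frac{1}{-7 - 4}},8 \right)} Y = \left(-7 + 8\right) \frac{1}{131} = 1 \cdot \frac{1}{131} = \frac{1}{131}$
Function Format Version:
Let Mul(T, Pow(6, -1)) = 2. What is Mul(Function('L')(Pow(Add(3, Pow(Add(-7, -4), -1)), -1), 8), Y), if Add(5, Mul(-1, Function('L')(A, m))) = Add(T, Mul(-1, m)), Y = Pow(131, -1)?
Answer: Rational(1, 131) ≈ 0.0076336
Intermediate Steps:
T = 12 (T = Mul(6, 2) = 12)
Y = Rational(1, 131) ≈ 0.0076336
Function('L')(A, m) = Add(-7, m) (Function('L')(A, m) = Add(5, Mul(-1, Add(12, Mul(-1, m)))) = Add(5, Add(-12, m)) = Add(-7, m))
Mul(Function('L')(Pow(Add(3, Pow(Add(-7, -4), -1)), -1), 8), Y) = Mul(Add(-7, 8), Rational(1, 131)) = Mul(1, Rational(1, 131)) = Rational(1, 131)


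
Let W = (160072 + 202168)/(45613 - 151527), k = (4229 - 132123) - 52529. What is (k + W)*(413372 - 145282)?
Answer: -2561557573281790/52957 ≈ -4.8371e+10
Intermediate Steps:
k = -180423 (k = -127894 - 52529 = -180423)
W = -181120/52957 (W = 362240/(-105914) = 362240*(-1/105914) = -181120/52957 ≈ -3.4201)
(k + W)*(413372 - 145282) = (-180423 - 181120/52957)*(413372 - 145282) = -9554841931/52957*268090 = -2561557573281790/52957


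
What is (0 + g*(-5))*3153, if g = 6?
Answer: -94590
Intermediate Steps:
(0 + g*(-5))*3153 = (0 + 6*(-5))*3153 = (0 - 30)*3153 = -30*3153 = -94590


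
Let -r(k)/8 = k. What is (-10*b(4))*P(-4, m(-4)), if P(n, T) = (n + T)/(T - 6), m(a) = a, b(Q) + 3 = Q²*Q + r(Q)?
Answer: -232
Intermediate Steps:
r(k) = -8*k
b(Q) = -3 + Q³ - 8*Q (b(Q) = -3 + (Q²*Q - 8*Q) = -3 + (Q³ - 8*Q) = -3 + Q³ - 8*Q)
P(n, T) = (T + n)/(-6 + T)
(-10*b(4))*P(-4, m(-4)) = (-10*(-3 + 4³ - 8*4))*((-4 - 4)/(-6 - 4)) = (-10*(-3 + 64 - 32))*(-8/(-10)) = (-10*29)*(-⅒*(-8)) = -290*⅘ = -232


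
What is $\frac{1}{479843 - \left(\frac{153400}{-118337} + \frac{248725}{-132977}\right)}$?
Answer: $\frac{15736099249}{7550906903980032} \approx 2.084 \cdot 10^{-6}$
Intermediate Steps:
$\frac{1}{479843 - \left(\frac{153400}{-118337} + \frac{248725}{-132977}\right)} = \frac{1}{479843 - \left(153400 \left(- \frac{1}{118337}\right) + 248725 \left(- \frac{1}{132977}\right)\right)} = \frac{1}{479843 - \left(- \frac{153400}{118337} - \frac{248725}{132977}\right)} = \frac{1}{479843 - - \frac{49832042125}{15736099249}} = \frac{1}{479843 + \frac{49832042125}{15736099249}} = \frac{1}{\frac{7550906903980032}{15736099249}} = \frac{15736099249}{7550906903980032}$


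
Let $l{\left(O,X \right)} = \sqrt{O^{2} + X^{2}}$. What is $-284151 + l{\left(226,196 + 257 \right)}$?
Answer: $-284151 + \sqrt{256285} \approx -2.8365 \cdot 10^{5}$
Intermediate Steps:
$-284151 + l{\left(226,196 + 257 \right)} = -284151 + \sqrt{226^{2} + \left(196 + 257\right)^{2}} = -284151 + \sqrt{51076 + 453^{2}} = -284151 + \sqrt{51076 + 205209} = -284151 + \sqrt{256285}$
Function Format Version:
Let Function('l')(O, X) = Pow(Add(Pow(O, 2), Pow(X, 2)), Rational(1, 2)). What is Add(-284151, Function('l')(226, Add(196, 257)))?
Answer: Add(-284151, Pow(256285, Rational(1, 2))) ≈ -2.8365e+5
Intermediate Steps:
Add(-284151, Function('l')(226, Add(196, 257))) = Add(-284151, Pow(Add(Pow(226, 2), Pow(Add(196, 257), 2)), Rational(1, 2))) = Add(-284151, Pow(Add(51076, Pow(453, 2)), Rational(1, 2))) = Add(-284151, Pow(Add(51076, 205209), Rational(1, 2))) = Add(-284151, Pow(256285, Rational(1, 2)))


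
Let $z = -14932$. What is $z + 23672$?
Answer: $8740$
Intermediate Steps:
$z + 23672 = -14932 + 23672 = 8740$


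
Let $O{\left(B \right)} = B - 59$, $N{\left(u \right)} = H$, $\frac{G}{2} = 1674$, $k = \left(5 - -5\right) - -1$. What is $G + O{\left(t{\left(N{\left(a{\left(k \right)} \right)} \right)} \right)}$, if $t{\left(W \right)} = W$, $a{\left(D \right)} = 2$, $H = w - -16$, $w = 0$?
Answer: $3305$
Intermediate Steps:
$k = 11$ ($k = \left(5 + 5\right) + 1 = 10 + 1 = 11$)
$H = 16$ ($H = 0 - -16 = 0 + 16 = 16$)
$G = 3348$ ($G = 2 \cdot 1674 = 3348$)
$N{\left(u \right)} = 16$
$O{\left(B \right)} = -59 + B$
$G + O{\left(t{\left(N{\left(a{\left(k \right)} \right)} \right)} \right)} = 3348 + \left(-59 + 16\right) = 3348 - 43 = 3305$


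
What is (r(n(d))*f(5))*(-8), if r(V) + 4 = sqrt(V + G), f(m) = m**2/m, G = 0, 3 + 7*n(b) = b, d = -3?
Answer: 160 - 40*I*sqrt(42)/7 ≈ 160.0 - 37.033*I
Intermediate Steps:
n(b) = -3/7 + b/7
f(m) = m
r(V) = -4 + sqrt(V) (r(V) = -4 + sqrt(V + 0) = -4 + sqrt(V))
(r(n(d))*f(5))*(-8) = ((-4 + sqrt(-3/7 + (1/7)*(-3)))*5)*(-8) = ((-4 + sqrt(-3/7 - 3/7))*5)*(-8) = ((-4 + sqrt(-6/7))*5)*(-8) = ((-4 + I*sqrt(42)/7)*5)*(-8) = (-20 + 5*I*sqrt(42)/7)*(-8) = 160 - 40*I*sqrt(42)/7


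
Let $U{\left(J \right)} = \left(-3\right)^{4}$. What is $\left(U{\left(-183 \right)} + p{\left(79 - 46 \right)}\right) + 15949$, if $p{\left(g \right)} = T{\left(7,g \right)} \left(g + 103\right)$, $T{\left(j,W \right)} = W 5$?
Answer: $38470$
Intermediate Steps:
$U{\left(J \right)} = 81$
$T{\left(j,W \right)} = 5 W$
$p{\left(g \right)} = 5 g \left(103 + g\right)$ ($p{\left(g \right)} = 5 g \left(g + 103\right) = 5 g \left(103 + g\right)$)
$\left(U{\left(-183 \right)} + p{\left(79 - 46 \right)}\right) + 15949 = \left(81 + 5 \left(79 - 46\right) \left(103 + \left(79 - 46\right)\right)\right) + 15949 = \left(81 + 5 \cdot 33 \left(103 + 33\right)\right) + 15949 = \left(81 + 5 \cdot 33 \cdot 136\right) + 15949 = \left(81 + 22440\right) + 15949 = 22521 + 15949 = 38470$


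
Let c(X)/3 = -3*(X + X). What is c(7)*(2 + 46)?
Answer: -6048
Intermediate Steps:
c(X) = -18*X (c(X) = 3*(-3*(X + X)) = 3*(-6*X) = -18*X)
c(7)*(2 + 46) = (-18*7)*(2 + 46) = -126*48 = -6048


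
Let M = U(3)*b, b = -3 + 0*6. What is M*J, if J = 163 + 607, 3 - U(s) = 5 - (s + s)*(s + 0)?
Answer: -36960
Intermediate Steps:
U(s) = -2 + 2*s² (U(s) = 3 - (5 - (s + s)*(s + 0)) = 3 - (5 - 2*s*s) = 3 - (5 - 2*s²) = 3 + (-5 + 2*s²) = -2 + 2*s²)
b = -3 (b = -3 + 0 = -3)
J = 770
M = -48 (M = (-2 + 2*3²)*(-3) = (-2 + 2*9)*(-3) = (-2 + 18)*(-3) = 16*(-3) = -48)
M*J = -48*770 = -36960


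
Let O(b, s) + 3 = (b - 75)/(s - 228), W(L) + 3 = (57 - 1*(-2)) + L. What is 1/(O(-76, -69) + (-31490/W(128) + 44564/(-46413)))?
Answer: -46969956/8200627823 ≈ -0.0057276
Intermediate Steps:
W(L) = 56 + L (W(L) = -3 + ((57 - 1*(-2)) + L) = -3 + ((57 + 2) + L) = -3 + (59 + L) = 56 + L)
O(b, s) = -3 + (-75 + b)/(-228 + s) (O(b, s) = -3 + (b - 75)/(s - 228) = -3 + (-75 + b)/(-228 + s))
1/(O(-76, -69) + (-31490/W(128) + 44564/(-46413))) = 1/((609 - 76 - 3*(-69))/(-228 - 69) + (-31490/(56 + 128) + 44564/(-46413))) = 1/((609 - 76 + 207)/(-297) + (-31490/184 + 44564*(-1/46413))) = 1/(-1/297*740 + (-31490*1/184 - 44564/46413)) = 1/(-740/297 + (-15745/92 - 44564/46413)) = 1/(-740/297 - 734872573/4269996) = 1/(-8200627823/46969956) = -46969956/8200627823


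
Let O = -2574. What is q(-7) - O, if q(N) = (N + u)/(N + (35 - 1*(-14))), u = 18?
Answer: 108119/42 ≈ 2574.3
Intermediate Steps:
q(N) = (18 + N)/(49 + N) (q(N) = (N + 18)/(N + (35 - 1*(-14))) = (18 + N)/(N + (35 + 14)) = (18 + N)/(N + 49) = (18 + N)/(49 + N))
q(-7) - O = (18 - 7)/(49 - 7) - 1*(-2574) = 11/42 + 2574 = 108119/42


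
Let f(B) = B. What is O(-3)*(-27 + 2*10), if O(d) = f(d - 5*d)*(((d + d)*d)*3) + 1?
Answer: -4543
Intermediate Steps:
O(d) = 1 - 24*d³ (O(d) = (d - 5*d)*(((d + d)*d)*3) + 1 = (-4*d)*(((2*d)*d)*3) + 1 = (-4*d)*((2*d²)*3) + 1 = (-4*d)*(6*d²) + 1 = -24*d³ + 1 = 1 - 24*d³)
O(-3)*(-27 + 2*10) = (1 - 24*(-3)³)*(-27 + 2*10) = (1 - 24*(-27))*(-27 + 20) = (1 + 648)*(-7) = 649*(-7) = -4543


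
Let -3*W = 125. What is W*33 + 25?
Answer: -1350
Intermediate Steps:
W = -125/3 (W = -⅓*125 = -125/3 ≈ -41.667)
W*33 + 25 = -125/3*33 + 25 = -1375 + 25 = -1350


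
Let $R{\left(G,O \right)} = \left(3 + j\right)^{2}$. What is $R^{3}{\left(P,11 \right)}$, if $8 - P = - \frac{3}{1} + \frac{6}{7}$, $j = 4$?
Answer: $117649$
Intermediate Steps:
$P = \frac{71}{7}$ ($P = 8 - \left(- \frac{3}{1} + \frac{6}{7}\right) = 8 - \left(\left(-3\right) 1 + 6 \cdot \frac{1}{7}\right) = 8 - \left(-3 + \frac{6}{7}\right) = 8 - - \frac{15}{7} = 8 + \frac{15}{7} = \frac{71}{7} \approx 10.143$)
$R{\left(G,O \right)} = 49$ ($R{\left(G,O \right)} = \left(3 + 4\right)^{2} = 7^{2} = 49$)
$R^{3}{\left(P,11 \right)} = 49^{3} = 117649$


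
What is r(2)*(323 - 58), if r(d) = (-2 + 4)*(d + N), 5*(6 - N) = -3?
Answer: 4558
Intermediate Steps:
N = 33/5 (N = 6 - ⅕*(-3) = 6 + ⅗ = 33/5 ≈ 6.6000)
r(d) = 66/5 + 2*d (r(d) = (-2 + 4)*(d + 33/5) = 2*(33/5 + d) = 66/5 + 2*d)
r(2)*(323 - 58) = (66/5 + 2*2)*(323 - 58) = (66/5 + 4)*265 = (86/5)*265 = 4558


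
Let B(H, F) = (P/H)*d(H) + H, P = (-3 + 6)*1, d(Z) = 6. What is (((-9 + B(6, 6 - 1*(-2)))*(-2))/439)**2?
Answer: 0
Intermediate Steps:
P = 3 (P = 3*1 = 3)
B(H, F) = H + 18/H (B(H, F) = (3/H)*6 + H = 18/H + H = H + 18/H)
(((-9 + B(6, 6 - 1*(-2)))*(-2))/439)**2 = (((-9 + (6 + 18/6))*(-2))/439)**2 = (((-9 + (6 + 18*(1/6)))*(-2))*(1/439))**2 = (((-9 + (6 + 3))*(-2))*(1/439))**2 = (((-9 + 9)*(-2))*(1/439))**2 = ((0*(-2))*(1/439))**2 = (0*(1/439))**2 = 0**2 = 0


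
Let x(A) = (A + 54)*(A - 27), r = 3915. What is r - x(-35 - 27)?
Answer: 3203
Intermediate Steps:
x(A) = (-27 + A)*(54 + A) (x(A) = (54 + A)*(-27 + A) = (-27 + A)*(54 + A))
r - x(-35 - 27) = 3915 - (-1458 + (-35 - 27)² + 27*(-35 - 27)) = 3915 - (-1458 + (-62)² + 27*(-62)) = 3915 - (-1458 + 3844 - 1674) = 3915 - 1*712 = 3915 - 712 = 3203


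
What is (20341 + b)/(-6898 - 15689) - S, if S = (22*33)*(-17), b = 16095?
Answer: 278732318/22587 ≈ 12340.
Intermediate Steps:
S = -12342 (S = 726*(-17) = -12342)
(20341 + b)/(-6898 - 15689) - S = (20341 + 16095)/(-6898 - 15689) - 1*(-12342) = 36436/(-22587) + 12342 = 36436*(-1/22587) + 12342 = -36436/22587 + 12342 = 278732318/22587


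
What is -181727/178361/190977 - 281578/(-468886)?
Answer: 435966527325352/725981494279161 ≈ 0.60052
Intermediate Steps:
-181727/178361/190977 - 281578/(-468886) = -181727*1/178361*(1/190977) - 281578*(-1/468886) = -181727/178361*1/190977 + 12799/21313 = -181727/34062848697 + 12799/21313 = 435966527325352/725981494279161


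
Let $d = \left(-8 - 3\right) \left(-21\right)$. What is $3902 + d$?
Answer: $4133$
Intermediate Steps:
$d = 231$ ($d = \left(-11\right) \left(-21\right) = 231$)
$3902 + d = 3902 + 231 = 4133$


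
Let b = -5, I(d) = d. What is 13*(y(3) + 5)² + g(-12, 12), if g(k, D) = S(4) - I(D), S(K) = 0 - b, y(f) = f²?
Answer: 2541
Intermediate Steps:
S(K) = 5 (S(K) = 0 - 1*(-5) = 0 + 5 = 5)
g(k, D) = 5 - D
13*(y(3) + 5)² + g(-12, 12) = 13*(3² + 5)² + (5 - 1*12) = 13*(9 + 5)² + (5 - 12) = 13*14² - 7 = 13*196 - 7 = 2548 - 7 = 2541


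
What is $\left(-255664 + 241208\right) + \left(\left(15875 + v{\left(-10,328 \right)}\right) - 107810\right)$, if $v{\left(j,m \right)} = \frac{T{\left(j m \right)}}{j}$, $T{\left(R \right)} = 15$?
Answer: $- \frac{212785}{2} \approx -1.0639 \cdot 10^{5}$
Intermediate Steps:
$v{\left(j,m \right)} = \frac{15}{j}$
$\left(-255664 + 241208\right) + \left(\left(15875 + v{\left(-10,328 \right)}\right) - 107810\right) = \left(-255664 + 241208\right) - \left(91935 + \frac{3}{2}\right) = -14456 + \left(\left(15875 + 15 \left(- \frac{1}{10}\right)\right) - 107810\right) = -14456 + \left(\left(15875 - \frac{3}{2}\right) - 107810\right) = -14456 + \left(\frac{31747}{2} - 107810\right) = -14456 - \frac{183873}{2} = - \frac{212785}{2}$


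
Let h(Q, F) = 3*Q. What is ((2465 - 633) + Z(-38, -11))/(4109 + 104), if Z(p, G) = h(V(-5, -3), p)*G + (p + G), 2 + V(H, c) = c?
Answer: 1948/4213 ≈ 0.46238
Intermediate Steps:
V(H, c) = -2 + c
Z(p, G) = p - 14*G (Z(p, G) = (3*(-2 - 3))*G + (p + G) = (3*(-5))*G + (G + p) = -15*G + (G + p) = p - 14*G)
((2465 - 633) + Z(-38, -11))/(4109 + 104) = ((2465 - 633) + (-38 - 14*(-11)))/(4109 + 104) = (1832 + (-38 + 154))/4213 = (1832 + 116)*(1/4213) = 1948*(1/4213) = 1948/4213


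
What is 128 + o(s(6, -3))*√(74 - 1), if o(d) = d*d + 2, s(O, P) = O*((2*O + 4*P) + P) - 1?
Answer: 128 + 363*√73 ≈ 3229.5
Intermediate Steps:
s(O, P) = -1 + O*(2*O + 5*P) (s(O, P) = O*(2*O + 5*P) - 1 = -1 + O*(2*O + 5*P))
o(d) = 2 + d² (o(d) = d² + 2 = 2 + d²)
128 + o(s(6, -3))*√(74 - 1) = 128 + (2 + (-1 + 2*6² + 5*6*(-3))²)*√(74 - 1) = 128 + (2 + (-1 + 2*36 - 90)²)*√73 = 128 + (2 + (-1 + 72 - 90)²)*√73 = 128 + (2 + (-19)²)*√73 = 128 + (2 + 361)*√73 = 128 + 363*√73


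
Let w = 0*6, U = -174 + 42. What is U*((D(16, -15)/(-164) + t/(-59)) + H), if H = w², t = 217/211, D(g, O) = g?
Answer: 7747476/510409 ≈ 15.179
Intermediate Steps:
U = -132
t = 217/211 (t = 217*(1/211) = 217/211 ≈ 1.0284)
w = 0
H = 0 (H = 0² = 0)
U*((D(16, -15)/(-164) + t/(-59)) + H) = -132*((16/(-164) + (217/211)/(-59)) + 0) = -132*((16*(-1/164) + (217/211)*(-1/59)) + 0) = -132*((-4/41 - 217/12449) + 0) = -132*(-58693/510409 + 0) = -132*(-58693/510409) = 7747476/510409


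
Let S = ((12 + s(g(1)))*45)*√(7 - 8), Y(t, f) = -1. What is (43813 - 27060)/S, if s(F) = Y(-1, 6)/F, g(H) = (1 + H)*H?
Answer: -33506*I/1035 ≈ -32.373*I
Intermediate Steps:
g(H) = H*(1 + H)
s(F) = -1/F
S = 1035*I/2 (S = ((12 - 1/(1*(1 + 1)))*45)*√(7 - 8) = ((12 - 1/(1*2))*45)*√(-1) = ((12 - 1/2)*45)*I = ((12 - 1*½)*45)*I = ((12 - ½)*45)*I = ((23/2)*45)*I = 1035*I/2 ≈ 517.5*I)
(43813 - 27060)/S = (43813 - 27060)/((1035*I/2)) = 16753*(-2*I/1035) = -33506*I/1035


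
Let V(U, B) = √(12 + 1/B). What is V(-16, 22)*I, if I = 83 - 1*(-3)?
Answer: 43*√5830/11 ≈ 298.48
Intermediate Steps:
I = 86 (I = 83 + 3 = 86)
V(-16, 22)*I = √(12 + 1/22)*86 = √(265/22)*86 = (√5830/22)*86 = 43*√5830/11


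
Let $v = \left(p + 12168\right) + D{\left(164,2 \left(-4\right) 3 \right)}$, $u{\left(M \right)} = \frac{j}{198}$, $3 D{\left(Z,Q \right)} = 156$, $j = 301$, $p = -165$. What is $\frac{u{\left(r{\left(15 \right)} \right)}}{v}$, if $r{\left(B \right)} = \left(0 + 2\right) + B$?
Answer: $\frac{301}{2386890} \approx 0.00012611$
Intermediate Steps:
$r{\left(B \right)} = 2 + B$
$D{\left(Z,Q \right)} = 52$ ($D{\left(Z,Q \right)} = \frac{1}{3} \cdot 156 = 52$)
$u{\left(M \right)} = \frac{301}{198}$
$v = 12055$ ($v = \left(-165 + 12168\right) + 52 = 12003 + 52 = 12055$)
$\frac{u{\left(r{\left(15 \right)} \right)}}{v} = \frac{301}{198 \cdot 12055} = \frac{301}{198} \cdot \frac{1}{12055} = \frac{301}{2386890}$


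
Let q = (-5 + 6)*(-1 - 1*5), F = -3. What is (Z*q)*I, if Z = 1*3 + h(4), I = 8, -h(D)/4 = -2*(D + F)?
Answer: -528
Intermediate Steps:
h(D) = -24 + 8*D (h(D) = -(-8)*(D - 3) = -(-8)*(-3 + D) = -4*(6 - 2*D) = -24 + 8*D)
q = -6 (q = 1*(-1 - 5) = 1*(-6) = -6)
Z = 11 (Z = 1*3 + (-24 + 8*4) = 3 + (-24 + 32) = 3 + 8 = 11)
(Z*q)*I = (11*(-6))*8 = -66*8 = -528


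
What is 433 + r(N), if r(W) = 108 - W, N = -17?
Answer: 558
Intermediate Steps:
433 + r(N) = 433 + (108 - 1*(-17)) = 433 + (108 + 17) = 433 + 125 = 558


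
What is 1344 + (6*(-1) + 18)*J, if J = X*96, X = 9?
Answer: 11712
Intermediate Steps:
J = 864 (J = 9*96 = 864)
1344 + (6*(-1) + 18)*J = 1344 + (6*(-1) + 18)*864 = 1344 + (-6 + 18)*864 = 1344 + 12*864 = 1344 + 10368 = 11712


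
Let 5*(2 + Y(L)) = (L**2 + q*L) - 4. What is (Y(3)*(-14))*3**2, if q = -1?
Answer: 1008/5 ≈ 201.60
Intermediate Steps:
Y(L) = -14/5 - L/5 + L**2/5 (Y(L) = -2 + ((L**2 - L) - 4)/5 = -2 + (-4 + L**2 - L)/5 = -2 + (-4/5 - L/5 + L**2/5) = -14/5 - L/5 + L**2/5)
(Y(3)*(-14))*3**2 = ((-14/5 - 1/5*3 + (1/5)*3**2)*(-14))*3**2 = ((-14/5 - 3/5 + (1/5)*9)*(-14))*9 = ((-14/5 - 3/5 + 9/5)*(-14))*9 = -8/5*(-14)*9 = (112/5)*9 = 1008/5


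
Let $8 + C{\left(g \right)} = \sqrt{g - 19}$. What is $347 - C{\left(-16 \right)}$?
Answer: $355 - i \sqrt{35} \approx 355.0 - 5.9161 i$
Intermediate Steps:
$C{\left(g \right)} = -8 + \sqrt{-19 + g}$ ($C{\left(g \right)} = -8 + \sqrt{g - 19} = -8 + \sqrt{-19 + g}$)
$347 - C{\left(-16 \right)} = 347 - \left(-8 + \sqrt{-19 - 16}\right) = 347 - \left(-8 + \sqrt{-35}\right) = 347 - \left(-8 + i \sqrt{35}\right) = 347 + \left(8 - i \sqrt{35}\right) = 355 - i \sqrt{35}$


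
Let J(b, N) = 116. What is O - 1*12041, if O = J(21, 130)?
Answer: -11925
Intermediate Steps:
O = 116
O - 1*12041 = 116 - 1*12041 = 116 - 12041 = -11925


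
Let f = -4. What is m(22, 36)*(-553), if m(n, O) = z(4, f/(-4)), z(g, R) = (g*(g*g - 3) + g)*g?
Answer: -123872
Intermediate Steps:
z(g, R) = g*(g + g*(-3 + g²)) (z(g, R) = (g*(g² - 3) + g)*g = (g*(-3 + g²) + g)*g = (g + g*(-3 + g²))*g = g*(g + g*(-3 + g²)))
m(n, O) = 224 (m(n, O) = 4²*(-2 + 4²) = 16*(-2 + 16) = 16*14 = 224)
m(22, 36)*(-553) = 224*(-553) = -123872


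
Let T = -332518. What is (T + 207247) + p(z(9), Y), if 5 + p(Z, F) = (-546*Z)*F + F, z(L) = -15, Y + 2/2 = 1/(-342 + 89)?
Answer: -33775342/253 ≈ -1.3350e+5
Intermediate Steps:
Y = -254/253 (Y = -1 + 1/(-342 + 89) = -1 + 1/(-253) = -1 - 1/253 = -254/253 ≈ -1.0040)
p(Z, F) = -5 + F - 546*F*Z (p(Z, F) = -5 + ((-546*Z)*F + F) = -5 + (-546*F*Z + F) = -5 + (F - 546*F*Z) = -5 + F - 546*F*Z)
(T + 207247) + p(z(9), Y) = (-332518 + 207247) + (-5 - 254/253 - 546*(-254/253)*(-15)) = -125271 + (-5 - 254/253 - 2080260/253) = -125271 - 2081779/253 = -33775342/253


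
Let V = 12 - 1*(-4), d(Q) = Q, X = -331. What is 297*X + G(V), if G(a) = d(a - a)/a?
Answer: -98307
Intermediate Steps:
V = 16 (V = 12 + 4 = 16)
G(a) = 0 (G(a) = (a - a)/a = 0/a = 0)
297*X + G(V) = 297*(-331) + 0 = -98307 + 0 = -98307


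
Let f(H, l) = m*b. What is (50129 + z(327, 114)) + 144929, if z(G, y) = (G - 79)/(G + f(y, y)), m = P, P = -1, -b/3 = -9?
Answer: 14629412/75 ≈ 1.9506e+5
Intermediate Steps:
b = 27 (b = -3*(-9) = 27)
m = -1
f(H, l) = -27 (f(H, l) = -1*27 = -27)
z(G, y) = (-79 + G)/(-27 + G) (z(G, y) = (G - 79)/(G - 27) = (-79 + G)/(-27 + G))
(50129 + z(327, 114)) + 144929 = (50129 + (-79 + 327)/(-27 + 327)) + 144929 = (50129 + 248/300) + 144929 = (50129 + (1/300)*248) + 144929 = (50129 + 62/75) + 144929 = 3759737/75 + 144929 = 14629412/75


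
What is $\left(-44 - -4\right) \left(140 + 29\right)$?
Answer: $-6760$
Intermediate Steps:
$\left(-44 - -4\right) \left(140 + 29\right) = \left(-44 + 4\right) 169 = \left(-40\right) 169 = -6760$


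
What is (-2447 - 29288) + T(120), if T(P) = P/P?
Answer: -31734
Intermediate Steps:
T(P) = 1
(-2447 - 29288) + T(120) = (-2447 - 29288) + 1 = -31735 + 1 = -31734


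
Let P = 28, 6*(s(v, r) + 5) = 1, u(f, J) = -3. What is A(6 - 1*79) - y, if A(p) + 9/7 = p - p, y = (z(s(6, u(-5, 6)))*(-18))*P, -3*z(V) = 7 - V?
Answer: -13925/7 ≈ -1989.3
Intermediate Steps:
s(v, r) = -29/6 (s(v, r) = -5 + (⅙)*1 = -5 + ⅙ = -29/6)
z(V) = -7/3 + V/3 (z(V) = -(7 - V)/3 = -7/3 + V/3)
y = 1988 (y = ((-7/3 + (⅓)*(-29/6))*(-18))*28 = ((-7/3 - 29/18)*(-18))*28 = -71/18*(-18)*28 = 71*28 = 1988)
A(p) = -9/7 (A(p) = -9/7 + (p - p) = -9/7 + 0 = -9/7)
A(6 - 1*79) - y = -9/7 - 1*1988 = -9/7 - 1988 = -13925/7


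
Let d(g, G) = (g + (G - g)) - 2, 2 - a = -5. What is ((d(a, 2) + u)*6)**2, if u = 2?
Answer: 144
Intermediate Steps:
a = 7 (a = 2 - 1*(-5) = 2 + 5 = 7)
d(g, G) = -2 + G (d(g, G) = G - 2 = -2 + G)
((d(a, 2) + u)*6)**2 = (((-2 + 2) + 2)*6)**2 = ((0 + 2)*6)**2 = (2*6)**2 = 12**2 = 144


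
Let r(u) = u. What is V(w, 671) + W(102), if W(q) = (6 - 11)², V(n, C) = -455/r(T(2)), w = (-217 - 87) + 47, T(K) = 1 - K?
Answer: 480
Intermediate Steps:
w = -257 (w = -304 + 47 = -257)
V(n, C) = 455 (V(n, C) = -455/(1 - 1*2) = -455/(1 - 2) = -455/(-1) = -455*(-1) = 455)
W(q) = 25 (W(q) = (-5)² = 25)
V(w, 671) + W(102) = 455 + 25 = 480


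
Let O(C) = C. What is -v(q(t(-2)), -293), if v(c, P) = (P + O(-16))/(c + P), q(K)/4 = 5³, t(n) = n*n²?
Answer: 103/69 ≈ 1.4928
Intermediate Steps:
t(n) = n³
q(K) = 500 (q(K) = 4*5³ = 4*125 = 500)
v(c, P) = (-16 + P)/(P + c) (v(c, P) = (P - 16)/(c + P) = (-16 + P)/(P + c))
-v(q(t(-2)), -293) = -(-16 - 293)/(-293 + 500) = -(-309)/207 = -1*(-103/69) = 103/69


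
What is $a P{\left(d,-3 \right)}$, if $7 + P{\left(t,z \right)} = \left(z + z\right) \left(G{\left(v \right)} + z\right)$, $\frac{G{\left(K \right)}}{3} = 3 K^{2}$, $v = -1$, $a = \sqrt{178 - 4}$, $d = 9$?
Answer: $- 43 \sqrt{174} \approx -567.21$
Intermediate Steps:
$a = \sqrt{174} \approx 13.191$
$G{\left(K \right)} = 9 K^{2}$ ($G{\left(K \right)} = 3 \cdot 3 K^{2} = 9 K^{2}$)
$P{\left(t,z \right)} = -7 + 2 z \left(9 + z\right)$ ($P{\left(t,z \right)} = -7 + \left(z + z\right) \left(9 \left(-1\right)^{2} + z\right) = -7 + 2 z \left(9 \cdot 1 + z\right) = -7 + 2 z \left(9 + z\right)$)
$a P{\left(d,-3 \right)} = \sqrt{174} \left(-7 + 2 \left(-3\right)^{2} + 18 \left(-3\right)\right) = \sqrt{174} \left(-7 + 2 \cdot 9 - 54\right) = \sqrt{174} \left(-7 + 18 - 54\right) = \sqrt{174} \left(-43\right) = - 43 \sqrt{174}$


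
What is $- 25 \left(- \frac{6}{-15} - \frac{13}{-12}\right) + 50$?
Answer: $\frac{155}{12} \approx 12.917$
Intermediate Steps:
$- 25 \left(- \frac{6}{-15} - \frac{13}{-12}\right) + 50 = - 25 \left(\left(-6\right) \left(- \frac{1}{15}\right) - - \frac{13}{12}\right) + 50 = - 25 \left(\frac{2}{5} + \frac{13}{12}\right) + 50 = \left(-25\right) \frac{89}{60} + 50 = - \frac{445}{12} + 50 = \frac{155}{12}$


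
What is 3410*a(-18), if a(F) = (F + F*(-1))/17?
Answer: 0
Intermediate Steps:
a(F) = 0 (a(F) = (F - F)*(1/17) = 0*(1/17) = 0)
3410*a(-18) = 3410*0 = 0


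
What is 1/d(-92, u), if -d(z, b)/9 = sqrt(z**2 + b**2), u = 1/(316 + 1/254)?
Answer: -26755*sqrt(13632267012229)/81793602073374 ≈ -0.0012077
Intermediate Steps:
u = 254/80265 (u = 1/(316 + 1/254) = 1/(80265/254) = 254/80265 ≈ 0.0031645)
d(z, b) = -9*sqrt(b**2 + z**2) (d(z, b) = -9*sqrt(z**2 + b**2) = -9*sqrt(b**2 + z**2))
1/d(-92, u) = 1/(-9*sqrt((254/80265)**2 + (-92)**2)) = 1/(-9*sqrt(64516/6442470225 + 8464)) = 1/(-6*sqrt(13632267012229)/26755) = -26755*sqrt(13632267012229)/81793602073374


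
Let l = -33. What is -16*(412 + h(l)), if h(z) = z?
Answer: -6064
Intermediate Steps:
-16*(412 + h(l)) = -16*(412 - 33) = -16*379 = -6064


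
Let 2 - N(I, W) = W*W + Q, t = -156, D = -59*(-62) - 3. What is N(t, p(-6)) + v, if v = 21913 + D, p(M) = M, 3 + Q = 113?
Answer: 25424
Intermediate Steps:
Q = 110 (Q = -3 + 113 = 110)
D = 3655 (D = 3658 - 3 = 3655)
v = 25568 (v = 21913 + 3655 = 25568)
N(I, W) = -108 - W² (N(I, W) = 2 - (W*W + 110) = 2 - (W² + 110) = 2 - (110 + W²) = 2 + (-110 - W²) = -108 - W²)
N(t, p(-6)) + v = (-108 - 1*(-6)²) + 25568 = (-108 - 1*36) + 25568 = (-108 - 36) + 25568 = -144 + 25568 = 25424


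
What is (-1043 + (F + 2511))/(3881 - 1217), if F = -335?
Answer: 1133/2664 ≈ 0.42530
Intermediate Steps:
(-1043 + (F + 2511))/(3881 - 1217) = (-1043 + (-335 + 2511))/(3881 - 1217) = (-1043 + 2176)/2664 = 1133*(1/2664) = 1133/2664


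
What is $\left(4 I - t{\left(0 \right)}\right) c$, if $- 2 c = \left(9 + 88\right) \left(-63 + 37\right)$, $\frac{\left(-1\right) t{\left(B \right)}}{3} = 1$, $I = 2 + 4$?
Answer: $34047$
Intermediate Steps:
$I = 6$
$t{\left(B \right)} = -3$ ($t{\left(B \right)} = \left(-3\right) 1 = -3$)
$c = 1261$ ($c = - \frac{\left(9 + 88\right) \left(-63 + 37\right)}{2} = - \frac{97 \left(-26\right)}{2} = \left(- \frac{1}{2}\right) \left(-2522\right) = 1261$)
$\left(4 I - t{\left(0 \right)}\right) c = \left(4 \cdot 6 - -3\right) 1261 = \left(24 + 3\right) 1261 = 27 \cdot 1261 = 34047$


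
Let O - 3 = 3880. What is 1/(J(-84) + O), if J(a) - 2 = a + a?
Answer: 1/3717 ≈ 0.00026903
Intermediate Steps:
O = 3883 (O = 3 + 3880 = 3883)
J(a) = 2 + 2*a (J(a) = 2 + (a + a) = 2 + 2*a)
1/(J(-84) + O) = 1/((2 + 2*(-84)) + 3883) = 1/((2 - 168) + 3883) = 1/(-166 + 3883) = 1/3717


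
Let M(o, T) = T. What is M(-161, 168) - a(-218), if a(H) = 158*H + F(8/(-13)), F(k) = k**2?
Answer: 5849364/169 ≈ 34612.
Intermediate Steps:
a(H) = 64/169 + 158*H (a(H) = 158*H + (8/(-13))**2 = 158*H + (8*(-1/13))**2 = 158*H + (-8/13)**2 = 158*H + 64/169 = 64/169 + 158*H)
M(-161, 168) - a(-218) = 168 - (64/169 + 158*(-218)) = 168 - (64/169 - 34444) = 168 - 1*(-5820972/169) = 168 + 5820972/169 = 5849364/169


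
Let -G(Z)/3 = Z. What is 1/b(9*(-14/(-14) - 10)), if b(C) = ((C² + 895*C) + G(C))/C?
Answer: 1/811 ≈ 0.0012330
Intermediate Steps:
G(Z) = -3*Z
b(C) = (C² + 892*C)/C (b(C) = ((C² + 895*C) - 3*C)/C = (C² + 892*C)/C)
1/b(9*(-14/(-14) - 10)) = 1/(892 + 9*(-14/(-14) - 10)) = 1/(892 + 9*(-14*(-1/14) - 10)) = 1/(892 + 9*(1 - 10)) = 1/(892 + 9*(-9)) = 1/(892 - 81) = 1/811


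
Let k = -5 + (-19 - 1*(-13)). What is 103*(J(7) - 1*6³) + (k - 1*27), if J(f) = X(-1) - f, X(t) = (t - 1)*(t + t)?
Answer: -22595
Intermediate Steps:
X(t) = 2*t*(-1 + t) (X(t) = (-1 + t)*(2*t) = 2*t*(-1 + t))
J(f) = 4 - f (J(f) = 2*(-1)*(-1 - 1) - f = 2*(-1)*(-2) - f = 4 - f)
k = -11 (k = -5 + (-19 + 13) = -5 - 6 = -11)
103*(J(7) - 1*6³) + (k - 1*27) = 103*((4 - 1*7) - 1*6³) + (-11 - 1*27) = 103*((4 - 7) - 1*216) + (-11 - 27) = 103*(-3 - 216) - 38 = 103*(-219) - 38 = -22557 - 38 = -22595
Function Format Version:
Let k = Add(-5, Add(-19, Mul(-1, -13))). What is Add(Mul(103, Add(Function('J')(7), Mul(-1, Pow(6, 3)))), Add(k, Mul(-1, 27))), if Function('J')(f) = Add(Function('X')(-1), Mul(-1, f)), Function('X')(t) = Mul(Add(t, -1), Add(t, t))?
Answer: -22595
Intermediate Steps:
Function('X')(t) = Mul(2, t, Add(-1, t)) (Function('X')(t) = Mul(Add(-1, t), Mul(2, t)) = Mul(2, t, Add(-1, t)))
Function('J')(f) = Add(4, Mul(-1, f)) (Function('J')(f) = Add(Mul(2, -1, Add(-1, -1)), Mul(-1, f)) = Add(Mul(2, -1, -2), Mul(-1, f)) = Add(4, Mul(-1, f)))
k = -11 (k = Add(-5, Add(-19, 13)) = Add(-5, -6) = -11)
Add(Mul(103, Add(Function('J')(7), Mul(-1, Pow(6, 3)))), Add(k, Mul(-1, 27))) = Add(Mul(103, Add(Add(4, Mul(-1, 7)), Mul(-1, Pow(6, 3)))), Add(-11, Mul(-1, 27))) = Add(Mul(103, Add(Add(4, -7), Mul(-1, 216))), Add(-11, -27)) = Add(Mul(103, Add(-3, -216)), -38) = Add(Mul(103, -219), -38) = Add(-22557, -38) = -22595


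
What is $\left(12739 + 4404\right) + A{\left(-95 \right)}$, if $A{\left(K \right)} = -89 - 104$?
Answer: $16950$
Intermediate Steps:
$A{\left(K \right)} = -193$ ($A{\left(K \right)} = -89 - 104 = -193$)
$\left(12739 + 4404\right) + A{\left(-95 \right)} = \left(12739 + 4404\right) - 193 = 17143 - 193 = 16950$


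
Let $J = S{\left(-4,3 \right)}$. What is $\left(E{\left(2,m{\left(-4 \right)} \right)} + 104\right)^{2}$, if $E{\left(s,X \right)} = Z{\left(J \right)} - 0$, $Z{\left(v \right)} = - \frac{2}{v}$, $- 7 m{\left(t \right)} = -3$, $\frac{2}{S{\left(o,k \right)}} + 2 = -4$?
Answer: $12100$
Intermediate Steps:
$S{\left(o,k \right)} = - \frac{1}{3}$ ($S{\left(o,k \right)} = \frac{2}{-2 - 4} = \frac{2}{-6} = 2 \left(- \frac{1}{6}\right) = - \frac{1}{3}$)
$m{\left(t \right)} = \frac{3}{7}$ ($m{\left(t \right)} = \left(- \frac{1}{7}\right) \left(-3\right) = \frac{3}{7}$)
$J = - \frac{1}{3} \approx -0.33333$
$E{\left(s,X \right)} = 6$ ($E{\left(s,X \right)} = - \frac{2}{- \frac{1}{3}} - 0 = \left(-2\right) \left(-3\right) + 0 = 6 + 0 = 6$)
$\left(E{\left(2,m{\left(-4 \right)} \right)} + 104\right)^{2} = \left(6 + 104\right)^{2} = 110^{2} = 12100$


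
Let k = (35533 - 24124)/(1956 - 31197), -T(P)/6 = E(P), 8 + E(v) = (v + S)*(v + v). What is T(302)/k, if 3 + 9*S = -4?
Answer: 10639643256/3803 ≈ 2.7977e+6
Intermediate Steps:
S = -7/9 (S = -1/3 + (1/9)*(-4) = -1/3 - 4/9 = -7/9 ≈ -0.77778)
E(v) = -8 + 2*v*(-7/9 + v) (E(v) = -8 + (v - 7/9)*(v + v) = -8 + (-7/9 + v)*(2*v) = -8 + 2*v*(-7/9 + v))
T(P) = 48 - 12*P**2 + 28*P/3 (T(P) = -6*(-8 + 2*P**2 - 14*P/9) = 48 - 12*P**2 + 28*P/3)
k = -3803/9747 (k = 11409/(-29241) = 11409*(-1/29241) = -3803/9747 ≈ -0.39017)
T(302)/k = (48 - 12*302**2 + (28/3)*302)/(-3803/9747) = (48 - 12*91204 + 8456/3)*(-9747/3803) = (48 - 1094448 + 8456/3)*(-9747/3803) = -3274744/3*(-9747/3803) = 10639643256/3803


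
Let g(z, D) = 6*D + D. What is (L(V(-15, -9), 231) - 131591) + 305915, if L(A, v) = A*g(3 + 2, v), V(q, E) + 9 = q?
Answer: 135516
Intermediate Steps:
g(z, D) = 7*D
V(q, E) = -9 + q
L(A, v) = 7*A*v (L(A, v) = A*(7*v) = 7*A*v)
(L(V(-15, -9), 231) - 131591) + 305915 = (7*(-9 - 15)*231 - 131591) + 305915 = (7*(-24)*231 - 131591) + 305915 = (-38808 - 131591) + 305915 = -170399 + 305915 = 135516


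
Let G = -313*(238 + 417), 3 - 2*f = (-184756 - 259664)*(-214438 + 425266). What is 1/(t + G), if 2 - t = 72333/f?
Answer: -31232059921/6402978300632195 ≈ -4.8777e-6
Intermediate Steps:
f = 93696179763/2 (f = 3/2 - (-184756 - 259664)*(-214438 + 425266)/2 = 3/2 - (-222210)*210828 = 3/2 - 1/2*(-93696179760) = 3/2 + 46848089880 = 93696179763/2 ≈ 4.6848e+10)
G = -205015 (G = -313*655 = -205015)
t = 62464071620/31232059921 (t = 2 - 72333/93696179763/2 = 2 - 72333*2/93696179763 = 2 - 1*48222/31232059921 = 2 - 48222/31232059921 = 62464071620/31232059921 ≈ 2.0000)
1/(t + G) = 1/(62464071620/31232059921 - 205015) = 1/(-6402978300632195/31232059921) = -31232059921/6402978300632195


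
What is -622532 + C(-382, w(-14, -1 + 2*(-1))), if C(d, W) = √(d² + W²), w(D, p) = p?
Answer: -622532 + √145933 ≈ -6.2215e+5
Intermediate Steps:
C(d, W) = √(W² + d²)
-622532 + C(-382, w(-14, -1 + 2*(-1))) = -622532 + √((-1 + 2*(-1))² + (-382)²) = -622532 + √((-1 - 2)² + 145924) = -622532 + √((-3)² + 145924) = -622532 + √(9 + 145924) = -622532 + √145933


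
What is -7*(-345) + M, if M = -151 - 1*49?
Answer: 2215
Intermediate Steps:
M = -200 (M = -151 - 49 = -200)
-7*(-345) + M = -7*(-345) - 200 = 2415 - 200 = 2215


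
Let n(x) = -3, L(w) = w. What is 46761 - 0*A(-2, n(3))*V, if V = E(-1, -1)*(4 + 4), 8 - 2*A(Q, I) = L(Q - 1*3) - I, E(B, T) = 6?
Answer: 46761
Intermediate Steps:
A(Q, I) = 11/2 + I/2 - Q/2 (A(Q, I) = 4 - ((Q - 1*3) - I)/2 = 4 - ((Q - 3) - I)/2 = 4 - ((-3 + Q) - I)/2 = 4 - (-3 + Q - I)/2 = 4 + (3/2 + I/2 - Q/2) = 11/2 + I/2 - Q/2)
V = 48 (V = 6*(4 + 4) = 6*8 = 48)
46761 - 0*A(-2, n(3))*V = 46761 - 0*(11/2 + (½)*(-3) - ½*(-2))*48 = 46761 - 0*(11/2 - 3/2 + 1)*48 = 46761 - 0*5*48 = 46761 - 0*48 = 46761 - 1*0 = 46761 + 0 = 46761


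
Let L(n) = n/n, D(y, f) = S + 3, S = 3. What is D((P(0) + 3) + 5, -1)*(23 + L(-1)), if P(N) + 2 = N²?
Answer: 144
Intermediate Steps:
P(N) = -2 + N²
D(y, f) = 6 (D(y, f) = 3 + 3 = 6)
L(n) = 1
D((P(0) + 3) + 5, -1)*(23 + L(-1)) = 6*(23 + 1) = 6*24 = 144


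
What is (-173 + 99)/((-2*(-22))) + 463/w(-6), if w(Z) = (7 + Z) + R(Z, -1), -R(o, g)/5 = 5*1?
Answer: -5537/264 ≈ -20.973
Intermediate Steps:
R(o, g) = -25
w(Z) = -18 + Z (w(Z) = (7 + Z) - 25 = -18 + Z)
(-173 + 99)/((-2*(-22))) + 463/w(-6) = (-173 + 99)/((-2*(-22))) + 463/(-18 - 6) = -74/44 + 463/(-24) = -74*1/44 + 463*(-1/24) = -37/22 - 463/24 = -5537/264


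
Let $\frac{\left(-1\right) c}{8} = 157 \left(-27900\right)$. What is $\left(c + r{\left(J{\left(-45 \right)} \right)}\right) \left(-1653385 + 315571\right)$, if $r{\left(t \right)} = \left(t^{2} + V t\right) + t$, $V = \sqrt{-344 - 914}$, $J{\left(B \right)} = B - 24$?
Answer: $-46886490336888 + 92309166 i \sqrt{1258} \approx -4.6886 \cdot 10^{13} + 3.274 \cdot 10^{9} i$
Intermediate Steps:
$J{\left(B \right)} = -24 + B$ ($J{\left(B \right)} = B - 24 = -24 + B$)
$V = i \sqrt{1258}$ ($V = \sqrt{-1258} = i \sqrt{1258} \approx 35.468 i$)
$r{\left(t \right)} = t + t^{2} + i t \sqrt{1258}$ ($r{\left(t \right)} = \left(t^{2} + i \sqrt{1258} t\right) + t = \left(t^{2} + i t \sqrt{1258}\right) + t = t + t^{2} + i t \sqrt{1258}$)
$c = 35042400$ ($c = - 8 \cdot 157 \left(-27900\right) = \left(-8\right) \left(-4380300\right) = 35042400$)
$\left(c + r{\left(J{\left(-45 \right)} \right)}\right) \left(-1653385 + 315571\right) = \left(35042400 + \left(-24 - 45\right) \left(1 - 69 + i \sqrt{1258}\right)\right) \left(-1653385 + 315571\right) = \left(35042400 - 69 \left(1 - 69 + i \sqrt{1258}\right)\right) \left(-1337814\right) = \left(35042400 - 69 \left(-68 + i \sqrt{1258}\right)\right) \left(-1337814\right) = \left(35042400 + \left(4692 - 69 i \sqrt{1258}\right)\right) \left(-1337814\right) = \left(35047092 - 69 i \sqrt{1258}\right) \left(-1337814\right) = -46886490336888 + 92309166 i \sqrt{1258}$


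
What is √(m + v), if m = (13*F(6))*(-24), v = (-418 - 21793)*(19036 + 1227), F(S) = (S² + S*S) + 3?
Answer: I*√450084893 ≈ 21215.0*I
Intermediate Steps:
F(S) = 3 + 2*S² (F(S) = (S² + S²) + 3 = 2*S² + 3 = 3 + 2*S²)
v = -450061493 (v = -22211*20263 = -450061493)
m = -23400 (m = (13*(3 + 2*6²))*(-24) = (13*(3 + 2*36))*(-24) = (13*(3 + 72))*(-24) = (13*75)*(-24) = 975*(-24) = -23400)
√(m + v) = √(-23400 - 450061493) = √(-450084893) = I*√450084893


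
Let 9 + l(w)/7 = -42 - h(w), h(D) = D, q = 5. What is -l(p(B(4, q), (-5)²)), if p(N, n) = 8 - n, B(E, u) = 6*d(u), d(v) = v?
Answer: 238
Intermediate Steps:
B(E, u) = 6*u
l(w) = -357 - 7*w (l(w) = -63 + 7*(-42 - w) = -63 + (-294 - 7*w) = -357 - 7*w)
-l(p(B(4, q), (-5)²)) = -(-357 - 7*(8 - 1*(-5)²)) = -(-357 - 7*(8 - 1*25)) = -(-357 - 7*(8 - 25)) = -(-357 - 7*(-17)) = -(-357 + 119) = -1*(-238) = 238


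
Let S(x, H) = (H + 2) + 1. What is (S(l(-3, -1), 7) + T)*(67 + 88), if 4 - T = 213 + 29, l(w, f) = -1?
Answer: -35340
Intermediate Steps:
S(x, H) = 3 + H (S(x, H) = (2 + H) + 1 = 3 + H)
T = -238 (T = 4 - (213 + 29) = 4 - 1*242 = 4 - 242 = -238)
(S(l(-3, -1), 7) + T)*(67 + 88) = ((3 + 7) - 238)*(67 + 88) = (10 - 238)*155 = -228*155 = -35340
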